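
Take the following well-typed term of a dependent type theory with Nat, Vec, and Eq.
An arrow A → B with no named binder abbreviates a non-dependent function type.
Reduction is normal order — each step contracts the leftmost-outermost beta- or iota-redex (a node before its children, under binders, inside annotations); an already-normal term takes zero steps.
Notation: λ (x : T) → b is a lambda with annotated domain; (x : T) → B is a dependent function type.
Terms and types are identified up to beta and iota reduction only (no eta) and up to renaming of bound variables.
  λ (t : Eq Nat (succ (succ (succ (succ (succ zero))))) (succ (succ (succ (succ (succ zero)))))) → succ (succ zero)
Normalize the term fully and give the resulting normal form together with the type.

normal form:
  λ (t : Eq Nat (succ (succ (succ (succ (succ zero))))) (succ (succ (succ (succ (succ zero)))))) → succ (succ zero)
inferred type:
  Eq Nat (succ (succ (succ (succ (succ zero))))) (succ (succ (succ (succ (succ zero))))) → Nat


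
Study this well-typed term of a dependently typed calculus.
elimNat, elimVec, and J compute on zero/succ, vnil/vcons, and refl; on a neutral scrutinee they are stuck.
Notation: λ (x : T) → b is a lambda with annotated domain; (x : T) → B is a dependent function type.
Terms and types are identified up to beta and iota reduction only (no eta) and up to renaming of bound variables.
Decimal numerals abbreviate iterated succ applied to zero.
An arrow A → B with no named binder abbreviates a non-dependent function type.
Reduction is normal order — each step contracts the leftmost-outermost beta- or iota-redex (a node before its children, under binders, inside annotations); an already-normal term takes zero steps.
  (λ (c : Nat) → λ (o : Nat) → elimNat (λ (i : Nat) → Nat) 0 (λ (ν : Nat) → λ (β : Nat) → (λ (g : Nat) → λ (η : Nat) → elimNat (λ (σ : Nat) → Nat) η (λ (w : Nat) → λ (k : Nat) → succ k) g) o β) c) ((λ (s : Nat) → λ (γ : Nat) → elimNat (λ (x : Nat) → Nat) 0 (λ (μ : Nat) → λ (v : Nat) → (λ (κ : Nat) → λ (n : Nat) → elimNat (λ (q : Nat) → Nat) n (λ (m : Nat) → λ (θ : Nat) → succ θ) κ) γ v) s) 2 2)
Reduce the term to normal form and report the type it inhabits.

reduced normal form:
  λ (c : Nat) → elimNat (λ (o : Nat) → Nat) (elimNat (λ (i : Nat) → Nat) (elimNat (λ (ν : Nat) → Nat) (elimNat (λ (β : Nat) → Nat) 0 (λ (g : Nat) → λ (η : Nat) → succ η) c) (λ (σ : Nat) → λ (w : Nat) → succ w) c) (λ (k : Nat) → λ (s : Nat) → succ s) c) (λ (γ : Nat) → λ (x : Nat) → succ x) c
inferred type:
  Nat → Nat
observation: the term reaches its normal form after 43 normal-order steps.


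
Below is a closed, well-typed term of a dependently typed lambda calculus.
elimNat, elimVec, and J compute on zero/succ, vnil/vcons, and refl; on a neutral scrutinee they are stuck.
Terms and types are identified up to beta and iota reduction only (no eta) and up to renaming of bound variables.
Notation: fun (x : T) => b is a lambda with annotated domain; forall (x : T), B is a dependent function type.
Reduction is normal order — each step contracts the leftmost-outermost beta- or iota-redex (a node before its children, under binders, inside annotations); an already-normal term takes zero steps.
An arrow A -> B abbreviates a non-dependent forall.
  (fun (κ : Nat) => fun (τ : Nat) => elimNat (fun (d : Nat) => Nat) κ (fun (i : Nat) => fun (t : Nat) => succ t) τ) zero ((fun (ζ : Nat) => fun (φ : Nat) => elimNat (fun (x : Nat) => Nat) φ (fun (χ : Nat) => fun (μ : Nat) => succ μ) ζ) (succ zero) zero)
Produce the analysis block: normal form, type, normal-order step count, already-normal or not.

normal form:
  succ zero
the term's type:
  Nat
normal-order step count: 12
already normal: no
first redex: a beta-redex


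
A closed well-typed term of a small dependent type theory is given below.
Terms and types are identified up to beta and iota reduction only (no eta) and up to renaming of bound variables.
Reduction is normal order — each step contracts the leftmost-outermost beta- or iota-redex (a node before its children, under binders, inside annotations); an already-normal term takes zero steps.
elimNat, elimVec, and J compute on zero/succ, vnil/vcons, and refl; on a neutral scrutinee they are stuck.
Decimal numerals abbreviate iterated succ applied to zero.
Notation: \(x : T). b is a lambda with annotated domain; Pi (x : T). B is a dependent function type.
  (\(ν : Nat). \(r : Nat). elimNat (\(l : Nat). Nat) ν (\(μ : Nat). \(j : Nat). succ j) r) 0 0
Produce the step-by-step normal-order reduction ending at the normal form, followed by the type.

normal-order reduction sequence:
  (\(ν : Nat). \(r : Nat). elimNat (\(l : Nat). Nat) ν (\(μ : Nat). \(j : Nat). succ j) r) 0 0
  ~> (\(ν : Nat). elimNat (\(r : Nat). Nat) 0 (\(l : Nat). \(μ : Nat). succ μ) ν) 0
  ~> elimNat (\(ν : Nat). Nat) 0 (\(r : Nat). \(l : Nat). succ l) 0
  ~> 0
the term's type:
  Nat


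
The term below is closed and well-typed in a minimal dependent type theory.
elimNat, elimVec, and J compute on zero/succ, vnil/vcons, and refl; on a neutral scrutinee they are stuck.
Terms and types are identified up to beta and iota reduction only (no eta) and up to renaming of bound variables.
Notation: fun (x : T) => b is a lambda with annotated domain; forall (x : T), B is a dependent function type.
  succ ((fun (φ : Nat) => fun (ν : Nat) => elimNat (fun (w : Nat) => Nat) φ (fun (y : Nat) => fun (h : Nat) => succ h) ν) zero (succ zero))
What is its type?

inferred type:
  Nat


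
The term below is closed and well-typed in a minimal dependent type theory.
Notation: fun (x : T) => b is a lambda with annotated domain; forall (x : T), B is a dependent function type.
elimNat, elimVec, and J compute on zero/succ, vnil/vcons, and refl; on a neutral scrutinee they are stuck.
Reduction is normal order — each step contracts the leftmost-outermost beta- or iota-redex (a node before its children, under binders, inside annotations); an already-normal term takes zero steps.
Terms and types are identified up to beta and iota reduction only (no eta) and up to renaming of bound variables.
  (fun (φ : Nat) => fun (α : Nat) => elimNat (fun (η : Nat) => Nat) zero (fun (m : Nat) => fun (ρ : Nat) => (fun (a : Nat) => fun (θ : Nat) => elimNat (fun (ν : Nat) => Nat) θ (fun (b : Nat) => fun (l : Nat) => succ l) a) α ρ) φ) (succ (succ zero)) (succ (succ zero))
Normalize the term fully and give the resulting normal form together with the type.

reduced normal form:
  succ (succ (succ (succ zero)))
the term's type:
  Nat


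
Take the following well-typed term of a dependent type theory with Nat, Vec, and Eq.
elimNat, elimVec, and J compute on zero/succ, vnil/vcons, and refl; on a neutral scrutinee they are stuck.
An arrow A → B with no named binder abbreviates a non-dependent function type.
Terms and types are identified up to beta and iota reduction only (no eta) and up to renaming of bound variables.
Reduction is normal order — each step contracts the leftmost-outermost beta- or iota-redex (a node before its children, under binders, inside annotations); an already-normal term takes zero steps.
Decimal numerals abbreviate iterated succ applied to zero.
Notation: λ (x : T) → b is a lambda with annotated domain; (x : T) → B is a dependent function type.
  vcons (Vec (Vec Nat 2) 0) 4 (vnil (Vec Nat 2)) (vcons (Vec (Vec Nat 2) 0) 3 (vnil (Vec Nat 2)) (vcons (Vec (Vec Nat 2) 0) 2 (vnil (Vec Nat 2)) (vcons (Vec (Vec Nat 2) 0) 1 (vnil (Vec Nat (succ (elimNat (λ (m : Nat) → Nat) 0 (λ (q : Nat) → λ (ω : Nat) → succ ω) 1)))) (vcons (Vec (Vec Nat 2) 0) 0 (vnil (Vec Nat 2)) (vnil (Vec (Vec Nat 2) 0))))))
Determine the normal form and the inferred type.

resulting normal form:
  vcons (Vec (Vec Nat 2) 0) 4 (vnil (Vec Nat 2)) (vcons (Vec (Vec Nat 2) 0) 3 (vnil (Vec Nat 2)) (vcons (Vec (Vec Nat 2) 0) 2 (vnil (Vec Nat 2)) (vcons (Vec (Vec Nat 2) 0) 1 (vnil (Vec Nat 2)) (vcons (Vec (Vec Nat 2) 0) 0 (vnil (Vec Nat 2)) (vnil (Vec (Vec Nat 2) 0))))))
inferred type:
  Vec (Vec (Vec Nat 2) 0) 5


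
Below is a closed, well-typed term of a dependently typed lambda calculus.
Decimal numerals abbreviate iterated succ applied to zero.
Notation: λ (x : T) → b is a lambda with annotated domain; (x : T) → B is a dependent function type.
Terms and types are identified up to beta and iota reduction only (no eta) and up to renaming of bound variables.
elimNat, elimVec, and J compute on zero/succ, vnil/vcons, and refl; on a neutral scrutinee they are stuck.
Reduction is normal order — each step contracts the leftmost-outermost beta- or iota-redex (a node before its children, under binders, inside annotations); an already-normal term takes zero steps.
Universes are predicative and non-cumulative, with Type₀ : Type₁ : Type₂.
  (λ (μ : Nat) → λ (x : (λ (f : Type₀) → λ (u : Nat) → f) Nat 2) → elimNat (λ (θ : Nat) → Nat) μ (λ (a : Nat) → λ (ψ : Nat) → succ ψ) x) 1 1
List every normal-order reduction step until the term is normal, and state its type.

reduction (normal order):
  (λ (μ : Nat) → λ (x : (λ (f : Type₀) → λ (u : Nat) → f) Nat 2) → elimNat (λ (θ : Nat) → Nat) μ (λ (a : Nat) → λ (ψ : Nat) → succ ψ) x) 1 1
  ~> (λ (μ : (λ (x : Type₀) → λ (f : Nat) → x) Nat 2) → elimNat (λ (u : Nat) → Nat) 1 (λ (θ : Nat) → λ (a : Nat) → succ a) μ) 1
  ~> elimNat (λ (μ : Nat) → Nat) 1 (λ (x : Nat) → λ (f : Nat) → succ f) 1
  ~> (λ (μ : Nat) → λ (x : Nat) → succ x) 0 (elimNat (λ (f : Nat) → Nat) 1 (λ (u : Nat) → λ (θ : Nat) → succ θ) 0)
  ~> (λ (μ : Nat) → succ μ) (elimNat (λ (x : Nat) → Nat) 1 (λ (f : Nat) → λ (u : Nat) → succ u) 0)
  ~> succ (elimNat (λ (μ : Nat) → Nat) 1 (λ (x : Nat) → λ (f : Nat) → succ f) 0)
  ~> 2
type:
  Nat


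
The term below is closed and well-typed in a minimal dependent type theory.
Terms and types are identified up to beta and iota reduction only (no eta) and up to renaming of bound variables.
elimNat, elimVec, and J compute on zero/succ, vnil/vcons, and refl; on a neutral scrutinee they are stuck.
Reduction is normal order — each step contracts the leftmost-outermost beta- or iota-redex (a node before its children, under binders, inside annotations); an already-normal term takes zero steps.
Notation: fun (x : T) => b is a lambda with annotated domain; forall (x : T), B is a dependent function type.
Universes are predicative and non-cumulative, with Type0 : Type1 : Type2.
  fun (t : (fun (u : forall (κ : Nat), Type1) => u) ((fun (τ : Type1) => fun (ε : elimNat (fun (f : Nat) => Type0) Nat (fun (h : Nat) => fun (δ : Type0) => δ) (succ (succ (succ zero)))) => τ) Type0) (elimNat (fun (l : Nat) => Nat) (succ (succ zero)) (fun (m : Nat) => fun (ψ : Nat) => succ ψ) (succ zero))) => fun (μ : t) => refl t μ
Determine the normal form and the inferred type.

normal form:
  fun (t : Type0) => fun (u : t) => refl t u
inferred type:
  forall (t : Type0), forall (u : t), Eq t u u
observation: reduction starts at a beta-redex, and 3 normal-order steps reach the normal form.


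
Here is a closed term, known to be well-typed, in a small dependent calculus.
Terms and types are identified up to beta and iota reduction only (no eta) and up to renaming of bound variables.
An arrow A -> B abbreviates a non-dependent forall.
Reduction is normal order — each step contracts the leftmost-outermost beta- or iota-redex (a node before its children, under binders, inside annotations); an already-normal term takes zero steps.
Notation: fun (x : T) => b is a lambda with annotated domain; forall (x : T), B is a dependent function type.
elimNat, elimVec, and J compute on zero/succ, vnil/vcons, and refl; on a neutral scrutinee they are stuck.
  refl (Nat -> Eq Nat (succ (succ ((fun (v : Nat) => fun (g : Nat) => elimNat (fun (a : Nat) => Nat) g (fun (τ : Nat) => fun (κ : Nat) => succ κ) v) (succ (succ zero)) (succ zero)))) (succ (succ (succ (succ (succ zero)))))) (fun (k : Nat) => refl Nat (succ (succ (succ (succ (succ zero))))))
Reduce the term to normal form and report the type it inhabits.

reduced normal form:
  refl (Nat -> Eq Nat (succ (succ (succ (succ (succ zero))))) (succ (succ (succ (succ (succ zero)))))) (fun (v : Nat) => refl Nat (succ (succ (succ (succ (succ zero))))))
inferred type:
  Eq (Nat -> Eq Nat (succ (succ (succ (succ (succ zero))))) (succ (succ (succ (succ (succ zero)))))) (fun (v : Nat) => refl Nat (succ (succ (succ (succ (succ zero)))))) (fun (g : Nat) => refl Nat (succ (succ (succ (succ (succ zero))))))


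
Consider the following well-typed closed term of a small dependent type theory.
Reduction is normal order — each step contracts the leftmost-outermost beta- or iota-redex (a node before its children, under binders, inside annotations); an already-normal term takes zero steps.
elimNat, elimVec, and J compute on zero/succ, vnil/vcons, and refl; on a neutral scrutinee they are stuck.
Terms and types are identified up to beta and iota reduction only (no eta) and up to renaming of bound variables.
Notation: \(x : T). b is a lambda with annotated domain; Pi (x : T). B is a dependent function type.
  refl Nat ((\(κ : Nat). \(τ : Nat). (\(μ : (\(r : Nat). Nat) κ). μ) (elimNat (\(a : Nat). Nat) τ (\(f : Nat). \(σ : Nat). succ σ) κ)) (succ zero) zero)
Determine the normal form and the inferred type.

reduced normal form:
  refl Nat (succ zero)
type:
  Eq Nat (succ zero) (succ zero)


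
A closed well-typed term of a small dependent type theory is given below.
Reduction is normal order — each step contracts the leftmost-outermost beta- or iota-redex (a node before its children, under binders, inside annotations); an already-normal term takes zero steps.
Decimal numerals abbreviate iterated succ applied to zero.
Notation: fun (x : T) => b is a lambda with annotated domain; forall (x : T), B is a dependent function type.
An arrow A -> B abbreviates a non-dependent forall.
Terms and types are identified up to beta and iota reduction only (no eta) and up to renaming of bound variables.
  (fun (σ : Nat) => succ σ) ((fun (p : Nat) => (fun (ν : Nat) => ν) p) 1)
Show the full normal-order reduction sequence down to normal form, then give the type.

normal-order reduction sequence:
  (fun (σ : Nat) => succ σ) ((fun (p : Nat) => (fun (ν : Nat) => ν) p) 1)
  ~> succ ((fun (σ : Nat) => (fun (p : Nat) => p) σ) 1)
  ~> succ ((fun (σ : Nat) => σ) 1)
  ~> 2
type:
  Nat


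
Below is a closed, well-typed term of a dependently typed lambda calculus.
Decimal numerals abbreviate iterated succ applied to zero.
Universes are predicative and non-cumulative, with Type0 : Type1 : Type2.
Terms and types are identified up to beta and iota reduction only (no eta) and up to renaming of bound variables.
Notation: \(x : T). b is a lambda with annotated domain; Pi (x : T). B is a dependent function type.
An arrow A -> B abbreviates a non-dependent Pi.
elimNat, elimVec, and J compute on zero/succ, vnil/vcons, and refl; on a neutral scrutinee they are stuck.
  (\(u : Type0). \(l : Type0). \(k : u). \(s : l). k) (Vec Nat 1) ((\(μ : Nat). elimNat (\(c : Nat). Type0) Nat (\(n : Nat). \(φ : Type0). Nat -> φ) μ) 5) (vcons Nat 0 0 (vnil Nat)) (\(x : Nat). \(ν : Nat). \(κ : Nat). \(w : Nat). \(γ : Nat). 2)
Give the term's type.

inferred type:
  Vec Nat 1


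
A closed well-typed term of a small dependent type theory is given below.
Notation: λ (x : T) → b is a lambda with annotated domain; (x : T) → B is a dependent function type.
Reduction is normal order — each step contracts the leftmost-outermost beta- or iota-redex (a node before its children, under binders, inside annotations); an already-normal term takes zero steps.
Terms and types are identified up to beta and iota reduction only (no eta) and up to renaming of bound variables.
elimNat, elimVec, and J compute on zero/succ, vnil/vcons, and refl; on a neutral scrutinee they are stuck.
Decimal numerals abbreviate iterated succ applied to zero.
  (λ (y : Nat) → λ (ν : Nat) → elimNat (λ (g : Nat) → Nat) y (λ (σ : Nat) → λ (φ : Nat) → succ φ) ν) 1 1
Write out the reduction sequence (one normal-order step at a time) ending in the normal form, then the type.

normal-order reduction:
  (λ (y : Nat) → λ (ν : Nat) → elimNat (λ (g : Nat) → Nat) y (λ (σ : Nat) → λ (φ : Nat) → succ φ) ν) 1 1
  ~> (λ (y : Nat) → elimNat (λ (ν : Nat) → Nat) 1 (λ (g : Nat) → λ (σ : Nat) → succ σ) y) 1
  ~> elimNat (λ (y : Nat) → Nat) 1 (λ (ν : Nat) → λ (g : Nat) → succ g) 1
  ~> (λ (y : Nat) → λ (ν : Nat) → succ ν) 0 (elimNat (λ (g : Nat) → Nat) 1 (λ (σ : Nat) → λ (φ : Nat) → succ φ) 0)
  ~> (λ (y : Nat) → succ y) (elimNat (λ (ν : Nat) → Nat) 1 (λ (g : Nat) → λ (σ : Nat) → succ σ) 0)
  ~> succ (elimNat (λ (y : Nat) → Nat) 1 (λ (ν : Nat) → λ (g : Nat) → succ g) 0)
  ~> 2
the term's type:
  Nat


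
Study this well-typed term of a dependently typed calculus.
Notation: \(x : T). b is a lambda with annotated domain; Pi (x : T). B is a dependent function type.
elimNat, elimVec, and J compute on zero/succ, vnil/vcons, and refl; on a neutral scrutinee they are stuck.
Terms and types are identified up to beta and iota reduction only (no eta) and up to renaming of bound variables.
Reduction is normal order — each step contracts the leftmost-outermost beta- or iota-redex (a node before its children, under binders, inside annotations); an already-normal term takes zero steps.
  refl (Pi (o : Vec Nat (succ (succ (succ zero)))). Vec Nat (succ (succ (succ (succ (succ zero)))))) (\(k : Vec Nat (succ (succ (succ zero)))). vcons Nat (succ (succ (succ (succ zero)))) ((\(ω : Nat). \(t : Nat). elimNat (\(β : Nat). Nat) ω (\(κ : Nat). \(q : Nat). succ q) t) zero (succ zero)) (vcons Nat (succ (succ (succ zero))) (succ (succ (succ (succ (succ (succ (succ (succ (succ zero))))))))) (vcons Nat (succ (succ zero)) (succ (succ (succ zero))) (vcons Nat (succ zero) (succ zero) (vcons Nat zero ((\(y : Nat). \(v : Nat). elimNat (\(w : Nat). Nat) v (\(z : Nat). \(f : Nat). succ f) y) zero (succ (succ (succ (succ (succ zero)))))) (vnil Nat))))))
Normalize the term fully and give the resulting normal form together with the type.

reduced normal form:
  refl (Pi (o : Vec Nat (succ (succ (succ zero)))). Vec Nat (succ (succ (succ (succ (succ zero)))))) (\(k : Vec Nat (succ (succ (succ zero)))). vcons Nat (succ (succ (succ (succ zero)))) (succ zero) (vcons Nat (succ (succ (succ zero))) (succ (succ (succ (succ (succ (succ (succ (succ (succ zero))))))))) (vcons Nat (succ (succ zero)) (succ (succ (succ zero))) (vcons Nat (succ zero) (succ zero) (vcons Nat zero (succ (succ (succ (succ (succ zero))))) (vnil Nat))))))
inferred type:
  Eq (Pi (o : Vec Nat (succ (succ (succ zero)))). Vec Nat (succ (succ (succ (succ (succ zero)))))) (\(k : Vec Nat (succ (succ (succ zero)))). vcons Nat (succ (succ (succ (succ zero)))) (succ zero) (vcons Nat (succ (succ (succ zero))) (succ (succ (succ (succ (succ (succ (succ (succ (succ zero))))))))) (vcons Nat (succ (succ zero)) (succ (succ (succ zero))) (vcons Nat (succ zero) (succ zero) (vcons Nat zero (succ (succ (succ (succ (succ zero))))) (vnil Nat)))))) (\(ω : Vec Nat (succ (succ (succ zero)))). vcons Nat (succ (succ (succ (succ zero)))) (succ zero) (vcons Nat (succ (succ (succ zero))) (succ (succ (succ (succ (succ (succ (succ (succ (succ zero))))))))) (vcons Nat (succ (succ zero)) (succ (succ (succ zero))) (vcons Nat (succ zero) (succ zero) (vcons Nat zero (succ (succ (succ (succ (succ zero))))) (vnil Nat))))))


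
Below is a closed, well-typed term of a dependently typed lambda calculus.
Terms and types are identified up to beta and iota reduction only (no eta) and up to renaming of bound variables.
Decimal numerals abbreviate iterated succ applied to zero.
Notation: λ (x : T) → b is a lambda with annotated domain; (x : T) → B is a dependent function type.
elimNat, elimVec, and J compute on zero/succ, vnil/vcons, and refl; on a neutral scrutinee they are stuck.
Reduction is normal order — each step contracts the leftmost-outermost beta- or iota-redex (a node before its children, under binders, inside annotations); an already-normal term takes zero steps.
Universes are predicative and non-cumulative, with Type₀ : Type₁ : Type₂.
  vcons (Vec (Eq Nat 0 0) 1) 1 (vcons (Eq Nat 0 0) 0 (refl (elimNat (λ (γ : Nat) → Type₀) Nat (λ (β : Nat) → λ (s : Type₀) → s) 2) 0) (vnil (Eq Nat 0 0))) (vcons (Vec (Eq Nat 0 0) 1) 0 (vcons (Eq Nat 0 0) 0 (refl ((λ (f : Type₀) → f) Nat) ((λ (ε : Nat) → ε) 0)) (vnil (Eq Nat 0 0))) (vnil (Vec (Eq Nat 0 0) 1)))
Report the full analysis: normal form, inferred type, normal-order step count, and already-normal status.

resulting normal form:
  vcons (Vec (Eq Nat 0 0) 1) 1 (vcons (Eq Nat 0 0) 0 (refl Nat 0) (vnil (Eq Nat 0 0))) (vcons (Vec (Eq Nat 0 0) 1) 0 (vcons (Eq Nat 0 0) 0 (refl Nat 0) (vnil (Eq Nat 0 0))) (vnil (Vec (Eq Nat 0 0) 1)))
inferred type:
  Vec (Vec (Eq Nat 0 0) 1) 2
normal-order step count: 9
started in normal form: no
first contracted redex: an elimNat iota-redex


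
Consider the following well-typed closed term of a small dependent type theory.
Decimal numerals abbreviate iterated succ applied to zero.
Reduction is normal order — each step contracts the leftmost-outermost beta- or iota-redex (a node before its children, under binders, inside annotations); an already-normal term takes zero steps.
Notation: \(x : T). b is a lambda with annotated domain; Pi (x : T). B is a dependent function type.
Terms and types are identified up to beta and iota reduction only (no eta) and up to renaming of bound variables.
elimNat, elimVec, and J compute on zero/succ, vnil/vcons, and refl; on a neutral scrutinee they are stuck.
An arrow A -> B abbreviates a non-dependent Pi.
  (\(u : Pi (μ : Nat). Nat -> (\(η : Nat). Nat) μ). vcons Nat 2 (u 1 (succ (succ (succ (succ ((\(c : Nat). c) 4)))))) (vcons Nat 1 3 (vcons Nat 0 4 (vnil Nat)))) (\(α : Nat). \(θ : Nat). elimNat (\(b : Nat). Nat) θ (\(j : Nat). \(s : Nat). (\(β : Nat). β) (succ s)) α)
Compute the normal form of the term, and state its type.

resulting normal form:
  vcons Nat 2 9 (vcons Nat 1 3 (vcons Nat 0 4 (vnil Nat)))
the term's type:
  Vec Nat 3
observation: 9 normal-order steps normalize the term, beginning with a beta-redex.


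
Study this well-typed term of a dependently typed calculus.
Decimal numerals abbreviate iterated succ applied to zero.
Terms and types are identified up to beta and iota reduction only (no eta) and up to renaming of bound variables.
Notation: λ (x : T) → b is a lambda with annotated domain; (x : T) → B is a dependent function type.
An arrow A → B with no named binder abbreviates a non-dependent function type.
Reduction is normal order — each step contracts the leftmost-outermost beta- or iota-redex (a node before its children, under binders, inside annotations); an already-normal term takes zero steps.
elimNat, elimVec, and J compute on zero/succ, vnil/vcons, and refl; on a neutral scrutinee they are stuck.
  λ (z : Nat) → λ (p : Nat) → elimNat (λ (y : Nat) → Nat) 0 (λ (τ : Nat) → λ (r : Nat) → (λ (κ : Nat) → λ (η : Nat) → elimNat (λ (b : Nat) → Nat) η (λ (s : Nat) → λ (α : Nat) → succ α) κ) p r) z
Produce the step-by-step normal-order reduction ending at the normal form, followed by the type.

normal-order reduction sequence:
  λ (z : Nat) → λ (p : Nat) → elimNat (λ (y : Nat) → Nat) 0 (λ (τ : Nat) → λ (r : Nat) → (λ (κ : Nat) → λ (η : Nat) → elimNat (λ (b : Nat) → Nat) η (λ (s : Nat) → λ (α : Nat) → succ α) κ) p r) z
  ~> λ (z : Nat) → λ (p : Nat) → elimNat (λ (y : Nat) → Nat) 0 (λ (τ : Nat) → λ (r : Nat) → (λ (κ : Nat) → elimNat (λ (η : Nat) → Nat) κ (λ (b : Nat) → λ (s : Nat) → succ s) p) r) z
  ~> λ (z : Nat) → λ (p : Nat) → elimNat (λ (y : Nat) → Nat) 0 (λ (τ : Nat) → λ (r : Nat) → elimNat (λ (κ : Nat) → Nat) r (λ (η : Nat) → λ (b : Nat) → succ b) p) z
the term's type:
  Nat → Nat → Nat


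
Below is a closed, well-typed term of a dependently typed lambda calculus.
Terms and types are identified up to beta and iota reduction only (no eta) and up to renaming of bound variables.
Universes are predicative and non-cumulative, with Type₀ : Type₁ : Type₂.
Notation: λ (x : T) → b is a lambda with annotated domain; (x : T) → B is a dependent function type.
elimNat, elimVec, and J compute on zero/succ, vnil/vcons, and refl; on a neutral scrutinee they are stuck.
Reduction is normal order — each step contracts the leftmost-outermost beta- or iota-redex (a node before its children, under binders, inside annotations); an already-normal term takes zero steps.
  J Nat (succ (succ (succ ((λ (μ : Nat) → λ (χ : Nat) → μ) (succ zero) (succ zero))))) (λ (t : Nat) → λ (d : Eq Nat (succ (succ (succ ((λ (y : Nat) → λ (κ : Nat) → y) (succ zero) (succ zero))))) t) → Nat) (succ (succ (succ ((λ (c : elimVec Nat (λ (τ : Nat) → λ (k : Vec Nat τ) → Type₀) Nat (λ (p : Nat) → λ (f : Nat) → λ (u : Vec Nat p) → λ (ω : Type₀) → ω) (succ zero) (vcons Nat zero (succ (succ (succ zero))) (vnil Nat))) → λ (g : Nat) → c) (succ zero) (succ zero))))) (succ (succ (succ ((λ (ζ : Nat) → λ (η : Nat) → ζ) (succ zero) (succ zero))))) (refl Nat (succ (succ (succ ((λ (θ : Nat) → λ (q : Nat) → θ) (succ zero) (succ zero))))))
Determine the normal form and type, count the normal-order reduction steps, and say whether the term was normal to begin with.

reduced normal form:
  succ (succ (succ (succ zero)))
inferred type:
  Nat
steps to reach normal form (normal order): 3
already normal: no
first contracted redex: a J iota-redex


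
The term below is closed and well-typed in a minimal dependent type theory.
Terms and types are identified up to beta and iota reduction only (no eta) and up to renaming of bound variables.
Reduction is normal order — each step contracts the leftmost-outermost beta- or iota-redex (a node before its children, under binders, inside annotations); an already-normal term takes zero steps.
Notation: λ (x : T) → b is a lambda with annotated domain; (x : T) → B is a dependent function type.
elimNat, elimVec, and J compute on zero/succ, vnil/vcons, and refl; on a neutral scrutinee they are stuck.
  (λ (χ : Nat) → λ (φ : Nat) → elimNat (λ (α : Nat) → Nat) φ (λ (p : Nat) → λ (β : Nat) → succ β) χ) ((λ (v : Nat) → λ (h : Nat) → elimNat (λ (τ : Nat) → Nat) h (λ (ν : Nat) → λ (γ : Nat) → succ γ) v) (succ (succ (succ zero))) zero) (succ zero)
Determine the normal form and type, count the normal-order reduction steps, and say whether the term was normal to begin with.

normal form:
  succ (succ (succ (succ zero)))
inferred type:
  Nat
steps to reach normal form (normal order): 24
term was already normal: no
first contracted redex: a beta-redex


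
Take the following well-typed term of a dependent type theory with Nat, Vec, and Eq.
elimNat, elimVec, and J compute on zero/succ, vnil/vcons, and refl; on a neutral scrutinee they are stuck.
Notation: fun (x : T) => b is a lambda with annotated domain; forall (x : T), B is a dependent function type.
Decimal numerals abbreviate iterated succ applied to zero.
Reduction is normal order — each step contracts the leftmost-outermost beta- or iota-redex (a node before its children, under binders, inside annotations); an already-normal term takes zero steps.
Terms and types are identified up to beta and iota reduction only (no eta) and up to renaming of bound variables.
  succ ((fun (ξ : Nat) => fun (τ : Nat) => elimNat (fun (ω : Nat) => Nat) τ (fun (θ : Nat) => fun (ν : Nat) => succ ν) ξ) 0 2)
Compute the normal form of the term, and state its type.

resulting normal form:
  3
inferred type:
  Nat
observation: reduction starts at a beta-redex, and 3 normal-order steps reach the normal form.


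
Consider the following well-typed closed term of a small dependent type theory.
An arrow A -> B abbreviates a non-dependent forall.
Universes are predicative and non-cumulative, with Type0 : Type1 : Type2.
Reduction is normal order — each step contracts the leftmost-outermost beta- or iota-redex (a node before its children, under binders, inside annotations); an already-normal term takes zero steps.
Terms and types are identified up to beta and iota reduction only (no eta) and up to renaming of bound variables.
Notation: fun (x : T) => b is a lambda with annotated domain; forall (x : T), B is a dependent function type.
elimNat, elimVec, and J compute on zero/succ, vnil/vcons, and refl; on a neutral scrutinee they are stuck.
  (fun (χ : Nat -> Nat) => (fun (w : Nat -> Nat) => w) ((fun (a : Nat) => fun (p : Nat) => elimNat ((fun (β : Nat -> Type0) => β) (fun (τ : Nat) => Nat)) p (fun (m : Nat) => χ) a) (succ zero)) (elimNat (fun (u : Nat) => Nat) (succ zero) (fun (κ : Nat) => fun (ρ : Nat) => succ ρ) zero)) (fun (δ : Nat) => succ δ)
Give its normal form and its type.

resulting normal form:
  succ (succ zero)
inferred type:
  Nat
observation: normalization takes exactly 9 steps under the normal-order strategy.


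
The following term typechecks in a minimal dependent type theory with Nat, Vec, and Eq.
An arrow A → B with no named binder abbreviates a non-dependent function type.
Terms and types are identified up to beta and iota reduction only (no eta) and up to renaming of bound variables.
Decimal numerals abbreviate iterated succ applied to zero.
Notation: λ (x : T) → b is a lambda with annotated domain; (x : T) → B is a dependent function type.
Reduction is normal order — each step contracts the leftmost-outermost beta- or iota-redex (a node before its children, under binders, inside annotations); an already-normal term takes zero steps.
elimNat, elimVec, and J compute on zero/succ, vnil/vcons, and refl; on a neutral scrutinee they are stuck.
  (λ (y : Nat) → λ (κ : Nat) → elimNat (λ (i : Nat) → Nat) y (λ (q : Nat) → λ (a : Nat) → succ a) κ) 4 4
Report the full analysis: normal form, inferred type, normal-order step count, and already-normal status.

resulting normal form:
  8
type:
  Nat
steps to reach normal form (normal order): 15
started in normal form: no
first redex: a beta-redex


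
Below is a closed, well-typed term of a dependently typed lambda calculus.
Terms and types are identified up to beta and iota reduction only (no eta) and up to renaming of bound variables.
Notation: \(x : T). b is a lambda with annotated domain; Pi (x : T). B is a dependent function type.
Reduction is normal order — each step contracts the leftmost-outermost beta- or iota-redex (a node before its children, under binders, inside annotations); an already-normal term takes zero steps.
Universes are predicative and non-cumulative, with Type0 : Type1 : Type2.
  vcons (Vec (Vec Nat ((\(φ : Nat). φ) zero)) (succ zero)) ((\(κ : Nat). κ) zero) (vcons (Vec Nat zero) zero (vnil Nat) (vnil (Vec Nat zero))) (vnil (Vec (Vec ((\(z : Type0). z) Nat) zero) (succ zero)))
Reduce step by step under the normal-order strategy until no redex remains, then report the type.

normal-order reduction sequence:
  vcons (Vec (Vec Nat ((\(φ : Nat). φ) zero)) (succ zero)) ((\(κ : Nat). κ) zero) (vcons (Vec Nat zero) zero (vnil Nat) (vnil (Vec Nat zero))) (vnil (Vec (Vec ((\(z : Type0). z) Nat) zero) (succ zero)))
  ~> vcons (Vec (Vec Nat zero) (succ zero)) ((\(φ : Nat). φ) zero) (vcons (Vec Nat zero) zero (vnil Nat) (vnil (Vec Nat zero))) (vnil (Vec (Vec ((\(κ : Type0). κ) Nat) zero) (succ zero)))
  ~> vcons (Vec (Vec Nat zero) (succ zero)) zero (vcons (Vec Nat zero) zero (vnil Nat) (vnil (Vec Nat zero))) (vnil (Vec (Vec ((\(φ : Type0). φ) Nat) zero) (succ zero)))
  ~> vcons (Vec (Vec Nat zero) (succ zero)) zero (vcons (Vec Nat zero) zero (vnil Nat) (vnil (Vec Nat zero))) (vnil (Vec (Vec Nat zero) (succ zero)))
type:
  Vec (Vec (Vec Nat zero) (succ zero)) (succ zero)


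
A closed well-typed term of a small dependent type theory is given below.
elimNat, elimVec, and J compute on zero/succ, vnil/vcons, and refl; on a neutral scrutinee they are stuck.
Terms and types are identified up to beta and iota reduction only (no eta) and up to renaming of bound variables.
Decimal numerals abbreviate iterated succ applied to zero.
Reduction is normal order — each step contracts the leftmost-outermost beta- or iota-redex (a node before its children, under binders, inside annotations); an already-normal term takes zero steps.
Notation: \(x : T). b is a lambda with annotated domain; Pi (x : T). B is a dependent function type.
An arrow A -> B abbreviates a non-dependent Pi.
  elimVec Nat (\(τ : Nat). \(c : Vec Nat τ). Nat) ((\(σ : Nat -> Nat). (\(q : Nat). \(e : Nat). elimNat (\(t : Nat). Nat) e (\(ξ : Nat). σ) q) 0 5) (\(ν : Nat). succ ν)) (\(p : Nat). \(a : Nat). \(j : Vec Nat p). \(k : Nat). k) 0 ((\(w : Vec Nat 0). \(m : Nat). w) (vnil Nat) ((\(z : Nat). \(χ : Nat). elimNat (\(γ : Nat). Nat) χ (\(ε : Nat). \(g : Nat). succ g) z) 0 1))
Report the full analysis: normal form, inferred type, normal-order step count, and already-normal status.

normal form:
  5
the term's type:
  Nat
normal-order step count: 7
started in normal form: no
first redex: a beta-redex


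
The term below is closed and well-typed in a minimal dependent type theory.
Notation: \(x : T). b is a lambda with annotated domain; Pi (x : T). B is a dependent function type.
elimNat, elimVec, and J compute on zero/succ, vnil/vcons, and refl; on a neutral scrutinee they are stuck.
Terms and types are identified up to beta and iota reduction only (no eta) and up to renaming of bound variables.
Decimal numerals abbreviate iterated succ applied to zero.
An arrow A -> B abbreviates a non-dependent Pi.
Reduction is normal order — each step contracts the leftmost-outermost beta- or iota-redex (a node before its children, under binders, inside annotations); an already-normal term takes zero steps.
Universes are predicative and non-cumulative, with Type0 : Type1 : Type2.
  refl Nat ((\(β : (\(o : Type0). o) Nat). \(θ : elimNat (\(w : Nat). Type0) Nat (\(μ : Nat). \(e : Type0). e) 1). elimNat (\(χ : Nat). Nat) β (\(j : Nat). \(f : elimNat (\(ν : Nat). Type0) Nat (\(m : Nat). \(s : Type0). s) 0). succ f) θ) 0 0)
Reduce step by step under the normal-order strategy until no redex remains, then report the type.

normal-order reduction:
  refl Nat ((\(β : (\(o : Type0). o) Nat). \(θ : elimNat (\(w : Nat). Type0) Nat (\(μ : Nat). \(e : Type0). e) 1). elimNat (\(χ : Nat). Nat) β (\(j : Nat). \(f : elimNat (\(ν : Nat). Type0) Nat (\(m : Nat). \(s : Type0). s) 0). succ f) θ) 0 0)
  ~> refl Nat ((\(β : elimNat (\(o : Nat). Type0) Nat (\(θ : Nat). \(w : Type0). w) 1). elimNat (\(μ : Nat). Nat) 0 (\(e : Nat). \(χ : elimNat (\(j : Nat). Type0) Nat (\(f : Nat). \(ν : Type0). ν) 0). succ χ) β) 0)
  ~> refl Nat (elimNat (\(β : Nat). Nat) 0 (\(o : Nat). \(θ : elimNat (\(w : Nat). Type0) Nat (\(μ : Nat). \(e : Type0). e) 0). succ θ) 0)
  ~> refl Nat 0
the term's type:
  Eq Nat 0 0


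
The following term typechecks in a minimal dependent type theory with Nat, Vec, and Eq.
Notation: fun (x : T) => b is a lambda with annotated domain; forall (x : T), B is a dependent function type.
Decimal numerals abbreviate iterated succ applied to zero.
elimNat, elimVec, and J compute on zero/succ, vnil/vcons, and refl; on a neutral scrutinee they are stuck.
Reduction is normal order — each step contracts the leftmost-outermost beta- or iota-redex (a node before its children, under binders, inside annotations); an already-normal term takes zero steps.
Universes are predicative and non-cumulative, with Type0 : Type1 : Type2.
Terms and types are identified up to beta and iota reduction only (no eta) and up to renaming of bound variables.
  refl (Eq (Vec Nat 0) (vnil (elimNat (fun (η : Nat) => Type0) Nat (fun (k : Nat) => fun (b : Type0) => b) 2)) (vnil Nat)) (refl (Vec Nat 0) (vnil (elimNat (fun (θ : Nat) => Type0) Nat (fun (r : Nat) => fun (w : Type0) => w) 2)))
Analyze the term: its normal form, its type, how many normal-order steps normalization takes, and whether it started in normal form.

reduced normal form:
  refl (Eq (Vec Nat 0) (vnil Nat) (vnil Nat)) (refl (Vec Nat 0) (vnil Nat))
inferred type:
  Eq (Eq (Vec Nat 0) (vnil Nat) (vnil Nat)) (refl (Vec Nat 0) (vnil Nat)) (refl (Vec Nat 0) (vnil Nat))
steps to reach normal form (normal order): 14
already normal: no
first contracted redex: an elimNat iota-redex


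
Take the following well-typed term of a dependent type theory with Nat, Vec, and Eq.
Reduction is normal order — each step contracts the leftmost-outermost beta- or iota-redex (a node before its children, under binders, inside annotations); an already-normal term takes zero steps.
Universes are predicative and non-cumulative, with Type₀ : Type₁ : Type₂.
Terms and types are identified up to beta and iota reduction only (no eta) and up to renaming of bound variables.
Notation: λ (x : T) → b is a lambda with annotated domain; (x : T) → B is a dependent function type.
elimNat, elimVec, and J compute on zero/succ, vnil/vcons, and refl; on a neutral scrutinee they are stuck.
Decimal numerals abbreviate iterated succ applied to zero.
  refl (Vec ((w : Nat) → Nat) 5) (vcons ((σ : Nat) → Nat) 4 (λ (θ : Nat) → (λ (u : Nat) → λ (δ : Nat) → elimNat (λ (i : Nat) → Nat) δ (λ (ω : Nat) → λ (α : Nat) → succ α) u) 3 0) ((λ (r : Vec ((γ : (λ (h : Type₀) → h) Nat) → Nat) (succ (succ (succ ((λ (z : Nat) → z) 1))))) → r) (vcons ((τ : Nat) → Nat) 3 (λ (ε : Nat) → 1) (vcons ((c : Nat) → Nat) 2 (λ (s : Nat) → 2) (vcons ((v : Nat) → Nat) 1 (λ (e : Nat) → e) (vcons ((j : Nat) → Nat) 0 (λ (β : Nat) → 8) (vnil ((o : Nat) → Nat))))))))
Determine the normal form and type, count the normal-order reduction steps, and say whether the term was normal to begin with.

resulting normal form:
  refl (Vec ((w : Nat) → Nat) 5) (vcons ((σ : Nat) → Nat) 4 (λ (θ : Nat) → 3) (vcons ((u : Nat) → Nat) 3 (λ (δ : Nat) → 1) (vcons ((i : Nat) → Nat) 2 (λ (ω : Nat) → 2) (vcons ((α : Nat) → Nat) 1 (λ (r : Nat) → r) (vcons ((γ : Nat) → Nat) 0 (λ (h : Nat) → 8) (vnil ((z : Nat) → Nat)))))))
the term's type:
  Eq (Vec ((w : Nat) → Nat) 5) (vcons ((σ : Nat) → Nat) 4 (λ (θ : Nat) → 3) (vcons ((u : Nat) → Nat) 3 (λ (δ : Nat) → 1) (vcons ((i : Nat) → Nat) 2 (λ (ω : Nat) → 2) (vcons ((α : Nat) → Nat) 1 (λ (r : Nat) → r) (vcons ((γ : Nat) → Nat) 0 (λ (h : Nat) → 8) (vnil ((z : Nat) → Nat))))))) (vcons ((τ : Nat) → Nat) 4 (λ (ε : Nat) → 3) (vcons ((c : Nat) → Nat) 3 (λ (s : Nat) → 1) (vcons ((v : Nat) → Nat) 2 (λ (e : Nat) → 2) (vcons ((j : Nat) → Nat) 1 (λ (β : Nat) → β) (vcons ((o : Nat) → Nat) 0 (λ (χ : Nat) → 8) (vnil ((d : Nat) → Nat)))))))
steps to reach normal form (normal order): 13
started in normal form: no
first contracted redex: a beta-redex


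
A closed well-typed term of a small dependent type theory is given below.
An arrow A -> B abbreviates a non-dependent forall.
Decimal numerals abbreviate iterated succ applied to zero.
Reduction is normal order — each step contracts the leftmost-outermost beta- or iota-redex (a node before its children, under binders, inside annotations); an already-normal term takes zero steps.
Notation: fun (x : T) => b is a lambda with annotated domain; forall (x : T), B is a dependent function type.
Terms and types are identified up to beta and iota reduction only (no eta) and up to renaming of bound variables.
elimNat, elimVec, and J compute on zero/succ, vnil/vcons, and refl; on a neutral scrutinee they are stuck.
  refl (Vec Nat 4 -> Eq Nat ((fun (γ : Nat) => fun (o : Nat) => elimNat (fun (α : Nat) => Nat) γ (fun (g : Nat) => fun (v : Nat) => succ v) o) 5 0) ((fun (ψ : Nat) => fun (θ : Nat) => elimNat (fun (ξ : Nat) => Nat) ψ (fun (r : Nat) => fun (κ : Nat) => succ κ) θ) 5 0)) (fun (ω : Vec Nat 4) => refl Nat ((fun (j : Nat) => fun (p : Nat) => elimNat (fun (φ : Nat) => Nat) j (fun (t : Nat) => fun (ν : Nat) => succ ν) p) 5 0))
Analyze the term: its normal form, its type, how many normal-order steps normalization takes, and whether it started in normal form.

resulting normal form:
  refl (Vec Nat 4 -> Eq Nat 5 5) (fun (γ : Vec Nat 4) => refl Nat 5)
inferred type:
  Eq (Vec Nat 4 -> Eq Nat 5 5) (fun (γ : Vec Nat 4) => refl Nat 5) (fun (o : Vec Nat 4) => refl Nat 5)
normal-order step count: 9
started in normal form: no
first redex: a beta-redex
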